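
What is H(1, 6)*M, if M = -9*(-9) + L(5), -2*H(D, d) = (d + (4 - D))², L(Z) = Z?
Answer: -3483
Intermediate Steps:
H(D, d) = -(4 + d - D)²/2 (H(D, d) = -(d + (4 - D))²/2 = -(4 + d - D)²/2)
M = 86 (M = -9*(-9) + 5 = 81 + 5 = 86)
H(1, 6)*M = -(4 + 6 - 1*1)²/2*86 = -(4 + 6 - 1)²/2*86 = -½*9²*86 = -½*81*86 = -81/2*86 = -3483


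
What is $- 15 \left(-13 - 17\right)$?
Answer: $450$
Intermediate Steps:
$- 15 \left(-13 - 17\right) = \left(-15\right) \left(-30\right) = 450$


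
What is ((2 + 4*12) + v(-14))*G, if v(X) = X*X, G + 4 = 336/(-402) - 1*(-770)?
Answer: 12611436/67 ≈ 1.8823e+5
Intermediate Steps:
G = 51266/67 (G = -4 + (336/(-402) - 1*(-770)) = -4 + (336*(-1/402) + 770) = -4 + (-56/67 + 770) = -4 + 51534/67 = 51266/67 ≈ 765.16)
v(X) = X**2
((2 + 4*12) + v(-14))*G = ((2 + 4*12) + (-14)**2)*(51266/67) = ((2 + 48) + 196)*(51266/67) = (50 + 196)*(51266/67) = 246*(51266/67) = 12611436/67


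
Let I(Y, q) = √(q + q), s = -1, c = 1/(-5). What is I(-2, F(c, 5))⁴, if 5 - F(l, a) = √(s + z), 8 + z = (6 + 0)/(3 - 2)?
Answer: 88 - 40*I*√3 ≈ 88.0 - 69.282*I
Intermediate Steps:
c = -⅕ ≈ -0.20000
z = -2 (z = -8 + (6 + 0)/(3 - 2) = -8 + 6/1 = -8 + 6*1 = -8 + 6 = -2)
F(l, a) = 5 - I*√3 (F(l, a) = 5 - √(-1 - 2) = 5 - √(-3) = 5 - I*√3)
I(Y, q) = √2*√q (I(Y, q) = √(2*q) = √2*√q)
I(-2, F(c, 5))⁴ = (√2*√(5 - I*√3))⁴ = 4*(5 - I*√3)²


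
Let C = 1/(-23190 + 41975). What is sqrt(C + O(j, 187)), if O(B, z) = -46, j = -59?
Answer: I*sqrt(56167085)/1105 ≈ 6.7823*I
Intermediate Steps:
C = 1/18785 ≈ 5.3234e-5
sqrt(C + O(j, 187)) = sqrt(1/18785 - 46) = sqrt(-864109/18785) = I*sqrt(56167085)/1105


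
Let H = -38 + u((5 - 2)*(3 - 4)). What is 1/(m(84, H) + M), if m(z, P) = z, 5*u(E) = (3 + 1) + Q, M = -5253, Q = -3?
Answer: -1/5169 ≈ -0.00019346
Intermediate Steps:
u(E) = 1/5 (u(E) = ((3 + 1) - 3)/5 = (4 - 3)/5 = (1/5)*1 = 1/5)
H = -189/5 (H = -38 + 1/5 = -189/5 ≈ -37.800)
1/(m(84, H) + M) = 1/(84 - 5253) = 1/(-5169) = -1/5169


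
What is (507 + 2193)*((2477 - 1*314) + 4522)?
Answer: 18049500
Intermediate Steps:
(507 + 2193)*((2477 - 1*314) + 4522) = 2700*((2477 - 314) + 4522) = 2700*(2163 + 4522) = 2700*6685 = 18049500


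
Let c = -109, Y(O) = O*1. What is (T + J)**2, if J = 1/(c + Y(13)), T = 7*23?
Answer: 238857025/9216 ≈ 25918.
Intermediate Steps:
Y(O) = O
T = 161
J = -1/96 (J = 1/(-109 + 13) = 1/(-96) = -1/96 ≈ -0.010417)
(T + J)**2 = (161 - 1/96)**2 = (15455/96)**2 = 238857025/9216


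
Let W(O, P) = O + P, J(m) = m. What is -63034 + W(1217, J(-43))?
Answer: -61860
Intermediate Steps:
-63034 + W(1217, J(-43)) = -63034 + (1217 - 43) = -63034 + 1174 = -61860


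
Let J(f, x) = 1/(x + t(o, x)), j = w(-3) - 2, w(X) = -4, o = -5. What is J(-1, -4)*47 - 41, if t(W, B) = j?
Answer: -457/10 ≈ -45.700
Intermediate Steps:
j = -6 (j = -4 - 2 = -6)
t(W, B) = -6
J(f, x) = 1/(-6 + x) (J(f, x) = 1/(x - 6) = 1/(-6 + x))
J(-1, -4)*47 - 41 = 47/(-6 - 4) - 41 = 47/(-10) - 41 = -1/10*47 - 41 = -47/10 - 41 = -457/10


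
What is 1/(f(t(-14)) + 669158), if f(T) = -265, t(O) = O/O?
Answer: 1/668893 ≈ 1.4950e-6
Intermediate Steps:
t(O) = 1
1/(f(t(-14)) + 669158) = 1/(-265 + 669158) = 1/668893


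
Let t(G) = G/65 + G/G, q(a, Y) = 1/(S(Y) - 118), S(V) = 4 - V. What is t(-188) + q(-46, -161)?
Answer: -5716/3055 ≈ -1.8710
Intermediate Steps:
q(a, Y) = 1/(-114 - Y) (q(a, Y) = 1/((4 - Y) - 118) = 1/(-114 - Y))
t(G) = 1 + G/65 (t(G) = G*(1/65) + 1 = G/65 + 1 = 1 + G/65)
t(-188) + q(-46, -161) = (1 + (1/65)*(-188)) - 1/(114 - 161) = (1 - 188/65) - 1/(-47) = -123/65 - 1*(-1/47) = -123/65 + 1/47 = -5716/3055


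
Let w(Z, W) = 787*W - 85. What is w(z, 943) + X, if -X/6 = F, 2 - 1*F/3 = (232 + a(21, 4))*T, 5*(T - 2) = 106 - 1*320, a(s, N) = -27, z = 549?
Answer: 591468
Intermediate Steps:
T = -204/5 (T = 2 + (106 - 1*320)/5 = 2 + (106 - 320)/5 = 2 + (⅕)*(-214) = 2 - 214/5 = -204/5 ≈ -40.800)
w(Z, W) = -85 + 787*W
F = 25098 (F = 6 - 3*(232 - 27)*(-204)/5 = 6 - 615*(-204)/5 = 6 - 3*(-8364) = 6 + 25092 = 25098)
X = -150588 (X = -6*25098 = -150588)
w(z, 943) + X = (-85 + 787*943) - 150588 = (-85 + 742141) - 150588 = 742056 - 150588 = 591468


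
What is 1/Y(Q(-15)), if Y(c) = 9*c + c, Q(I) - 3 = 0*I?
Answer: 1/30 ≈ 0.033333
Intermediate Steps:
Q(I) = 3 (Q(I) = 3 + 0*I = 3 + 0 = 3)
Y(c) = 10*c
1/Y(Q(-15)) = 1/(10*3) = 1/30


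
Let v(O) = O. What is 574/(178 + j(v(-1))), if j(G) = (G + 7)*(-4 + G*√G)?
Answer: 22099/5938 + 861*I/5938 ≈ 3.7216 + 0.145*I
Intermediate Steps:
j(G) = (-4 + G^(3/2))*(7 + G) (j(G) = (7 + G)*(-4 + G^(3/2)) = (-4 + G^(3/2))*(7 + G))
574/(178 + j(v(-1))) = 574/(178 + (-28 + (-1)^(5/2) - 4*(-1) + 7*(-1)^(3/2))) = 574/(178 + (-28 + I + 4 + 7*(-I))) = 574/(178 + (-28 + I + 4 - 7*I)) = 574/(178 + (-24 - 6*I)) = 574/(154 - 6*I) = 574*((154 + 6*I)/23752) = 287*(154 + 6*I)/11876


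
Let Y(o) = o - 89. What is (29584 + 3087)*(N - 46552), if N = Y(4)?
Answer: -1523677427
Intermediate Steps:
Y(o) = -89 + o
N = -85 (N = -89 + 4 = -85)
(29584 + 3087)*(N - 46552) = (29584 + 3087)*(-85 - 46552) = 32671*(-46637) = -1523677427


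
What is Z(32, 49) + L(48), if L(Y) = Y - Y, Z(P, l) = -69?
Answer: -69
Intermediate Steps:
L(Y) = 0
Z(32, 49) + L(48) = -69 + 0 = -69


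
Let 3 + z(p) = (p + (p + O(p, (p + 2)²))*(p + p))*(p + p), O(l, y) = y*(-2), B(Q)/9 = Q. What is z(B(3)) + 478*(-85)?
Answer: -4865155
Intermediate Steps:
B(Q) = 9*Q
O(l, y) = -2*y
z(p) = -3 + 2*p*(p + 2*p*(p - 2*(2 + p)²)) (z(p) = -3 + (p + (p - 2*(p + 2)²)*(p + p))*(p + p) = -3 + (p + (p - 2*(2 + p)²)*(2*p))*(2*p) = -3 + (p + 2*p*(p - 2*(2 + p)²))*(2*p) = -3 + 2*p*(p + 2*p*(p - 2*(2 + p)²)))
z(B(3)) + 478*(-85) = (-3 - 30*(9*3)² - 28*(9*3)³ - 8*(9*3)⁴) + 478*(-85) = (-3 - 30*27² - 28*27³ - 8*27⁴) - 40630 = (-3 - 30*729 - 28*19683 - 8*531441) - 40630 = (-3 - 21870 - 551124 - 4251528) - 40630 = -4824525 - 40630 = -4865155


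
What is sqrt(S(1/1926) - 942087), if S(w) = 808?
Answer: I*sqrt(941279) ≈ 970.2*I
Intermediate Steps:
sqrt(S(1/1926) - 942087) = sqrt(808 - 942087) = sqrt(-941279) = I*sqrt(941279)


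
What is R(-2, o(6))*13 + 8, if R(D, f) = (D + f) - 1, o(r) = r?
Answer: 47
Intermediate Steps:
R(D, f) = -1 + D + f
R(-2, o(6))*13 + 8 = (-1 - 2 + 6)*13 + 8 = 3*13 + 8 = 39 + 8 = 47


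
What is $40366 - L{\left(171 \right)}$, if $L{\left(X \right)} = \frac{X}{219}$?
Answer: $\frac{2946661}{73} \approx 40365.0$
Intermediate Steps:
$L{\left(X \right)} = \frac{X}{219}$ ($L{\left(X \right)} = X \frac{1}{219} = \frac{X}{219}$)
$40366 - L{\left(171 \right)} = 40366 - \frac{1}{219} \cdot 171 = 40366 - \frac{57}{73} = \frac{2946661}{73}$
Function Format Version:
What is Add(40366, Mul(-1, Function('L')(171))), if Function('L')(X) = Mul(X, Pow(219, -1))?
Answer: Rational(2946661, 73) ≈ 40365.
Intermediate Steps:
Function('L')(X) = Mul(Rational(1, 219), X) (Function('L')(X) = Mul(X, Rational(1, 219)) = Mul(Rational(1, 219), X))
Add(40366, Mul(-1, Function('L')(171))) = Add(40366, Mul(-1, Mul(Rational(1, 219), 171))) = Add(40366, Mul(-1, Rational(57, 73))) = Add(40366, Rational(-57, 73)) = Rational(2946661, 73)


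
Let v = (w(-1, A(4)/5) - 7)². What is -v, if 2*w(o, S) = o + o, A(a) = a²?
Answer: -64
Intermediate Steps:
w(o, S) = o (w(o, S) = (o + o)/2 = (2*o)/2 = o)
v = 64 (v = (-1 - 7)² = (-8)² = 64)
-v = -1*64 = -64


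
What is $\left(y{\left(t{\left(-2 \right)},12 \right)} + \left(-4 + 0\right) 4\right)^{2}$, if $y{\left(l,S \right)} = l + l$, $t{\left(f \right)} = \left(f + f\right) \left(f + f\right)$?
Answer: $256$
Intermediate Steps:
$t{\left(f \right)} = 4 f^{2}$ ($t{\left(f \right)} = 2 f 2 f = 4 f^{2}$)
$y{\left(l,S \right)} = 2 l$
$\left(y{\left(t{\left(-2 \right)},12 \right)} + \left(-4 + 0\right) 4\right)^{2} = \left(2 \cdot 4 \left(-2\right)^{2} + \left(-4 + 0\right) 4\right)^{2} = \left(2 \cdot 4 \cdot 4 - 16\right)^{2} = \left(2 \cdot 16 - 16\right)^{2} = \left(32 - 16\right)^{2} = 16^{2} = 256$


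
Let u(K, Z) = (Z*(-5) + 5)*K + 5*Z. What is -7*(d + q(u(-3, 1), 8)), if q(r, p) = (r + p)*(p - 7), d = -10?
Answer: -21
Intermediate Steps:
u(K, Z) = 5*Z + K*(5 - 5*Z) (u(K, Z) = (-5*Z + 5)*K + 5*Z = (5 - 5*Z)*K + 5*Z = K*(5 - 5*Z) + 5*Z = 5*Z + K*(5 - 5*Z))
q(r, p) = (-7 + p)*(p + r) (q(r, p) = (p + r)*(-7 + p) = (-7 + p)*(p + r))
-7*(d + q(u(-3, 1), 8)) = -7*(-10 + (8² - 7*8 - 7*(5*(-3) + 5*1 - 5*(-3)*1) + 8*(5*(-3) + 5*1 - 5*(-3)*1))) = -7*(-10 + (64 - 56 - 7*(-15 + 5 + 15) + 8*(-15 + 5 + 15))) = -7*(-10 + (64 - 56 - 7*5 + 8*5)) = -7*(-10 + (64 - 56 - 35 + 40)) = -7*(-10 + 13) = -7*3 = -21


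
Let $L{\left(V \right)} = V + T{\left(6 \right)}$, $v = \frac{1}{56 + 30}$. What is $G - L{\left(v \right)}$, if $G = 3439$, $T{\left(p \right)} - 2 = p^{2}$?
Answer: $\frac{292485}{86} \approx 3401.0$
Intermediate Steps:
$T{\left(p \right)} = 2 + p^{2}$
$v = \frac{1}{86} \approx 0.011628$
$L{\left(V \right)} = 38 + V$ ($L{\left(V \right)} = V + \left(2 + 6^{2}\right) = V + \left(2 + 36\right) = V + 38 = 38 + V$)
$G - L{\left(v \right)} = 3439 - \left(38 + \frac{1}{86}\right) = 3439 - \frac{3269}{86} = \frac{292485}{86}$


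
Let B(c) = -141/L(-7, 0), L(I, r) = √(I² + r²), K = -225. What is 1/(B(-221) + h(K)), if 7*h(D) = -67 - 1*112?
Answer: -7/320 ≈ -0.021875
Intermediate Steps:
h(D) = -179/7 (h(D) = (-67 - 1*112)/7 = (-67 - 112)/7 = (⅐)*(-179) = -179/7)
B(c) = -141/7 (B(c) = -141/√((-7)² + 0²) = -141/√(49 + 0) = -141/(√49) = -141/7)
1/(B(-221) + h(K)) = 1/(-141/7 - 179/7) = 1/(-320/7) = -7/320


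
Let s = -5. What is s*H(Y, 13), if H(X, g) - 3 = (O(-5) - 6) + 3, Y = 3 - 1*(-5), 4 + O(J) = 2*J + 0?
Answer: 70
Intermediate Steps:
O(J) = -4 + 2*J (O(J) = -4 + (2*J + 0) = -4 + 2*J)
Y = 8 (Y = 3 + 5 = 8)
H(X, g) = -14 (H(X, g) = 3 + (((-4 + 2*(-5)) - 6) + 3) = 3 + (((-4 - 10) - 6) + 3) = 3 + ((-14 - 6) + 3) = 3 + (-20 + 3) = 3 - 17 = -14)
s*H(Y, 13) = -5*(-14) = 70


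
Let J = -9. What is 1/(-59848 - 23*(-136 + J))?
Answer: -1/56513 ≈ -1.7695e-5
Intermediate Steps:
1/(-59848 - 23*(-136 + J)) = 1/(-59848 - 23*(-136 - 9)) = 1/(-59848 - 23*(-145)) = 1/(-59848 + 3335) = 1/(-56513) = -1/56513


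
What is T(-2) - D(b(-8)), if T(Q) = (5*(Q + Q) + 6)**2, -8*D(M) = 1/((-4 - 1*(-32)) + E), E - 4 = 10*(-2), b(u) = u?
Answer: 18817/96 ≈ 196.01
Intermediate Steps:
E = -16 (E = 4 + 10*(-2) = 4 - 20 = -16)
D(M) = -1/96 (D(M) = -1/(8*((-4 - 1*(-32)) - 16)) = -1/(8*((-4 + 32) - 16)) = -1/(8*(28 - 16)) = -1/8/12 = -1/8*1/12 = -1/96)
T(Q) = (6 + 10*Q)**2 (T(Q) = (5*(2*Q) + 6)**2 = (10*Q + 6)**2 = (6 + 10*Q)**2)
T(-2) - D(b(-8)) = 4*(3 + 5*(-2))**2 - 1*(-1/96) = 4*(3 - 10)**2 + 1/96 = 4*(-7)**2 + 1/96 = 4*49 + 1/96 = 196 + 1/96 = 18817/96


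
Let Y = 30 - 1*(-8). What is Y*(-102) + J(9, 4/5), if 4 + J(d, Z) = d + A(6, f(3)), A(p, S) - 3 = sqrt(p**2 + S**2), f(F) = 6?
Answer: -3868 + 6*sqrt(2) ≈ -3859.5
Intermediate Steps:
Y = 38 (Y = 30 + 8 = 38)
A(p, S) = 3 + sqrt(S**2 + p**2) (A(p, S) = 3 + sqrt(p**2 + S**2) = 3 + sqrt(S**2 + p**2))
J(d, Z) = -1 + d + 6*sqrt(2) (J(d, Z) = -4 + (d + (3 + sqrt(6**2 + 6**2))) = -4 + (d + (3 + sqrt(36 + 36))) = -4 + (d + (3 + sqrt(72))) = -4 + (d + (3 + 6*sqrt(2))) = -4 + (3 + d + 6*sqrt(2)) = -1 + d + 6*sqrt(2))
Y*(-102) + J(9, 4/5) = 38*(-102) + (-1 + 9 + 6*sqrt(2)) = -3876 + (8 + 6*sqrt(2)) = -3868 + 6*sqrt(2)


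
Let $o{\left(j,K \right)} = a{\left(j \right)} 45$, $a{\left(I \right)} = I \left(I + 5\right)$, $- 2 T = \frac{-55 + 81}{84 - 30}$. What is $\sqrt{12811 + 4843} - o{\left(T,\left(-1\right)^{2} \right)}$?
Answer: $\frac{16705}{324} + \sqrt{17654} \approx 184.43$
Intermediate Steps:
$T = - \frac{13}{54}$ ($T = - \frac{\left(-55 + 81\right) \frac{1}{84 - 30}}{2} = - \frac{26 \cdot \frac{1}{54}}{2} = \left(- \frac{1}{2}\right) \frac{13}{27} = - \frac{13}{54} \approx -0.24074$)
$a{\left(I \right)} = I \left(5 + I\right)$
$o{\left(j,K \right)} = 45 j \left(5 + j\right)$ ($o{\left(j,K \right)} = j \left(5 + j\right) 45 = 45 j \left(5 + j\right)$)
$\sqrt{12811 + 4843} - o{\left(T,\left(-1\right)^{2} \right)} = \sqrt{12811 + 4843} - 45 \left(- \frac{13}{54}\right) \left(5 - \frac{13}{54}\right) = \sqrt{17654} - 45 \left(- \frac{13}{54}\right) \frac{257}{54} = \sqrt{17654} - - \frac{16705}{324} = \sqrt{17654} + \frac{16705}{324} = \frac{16705}{324} + \sqrt{17654}$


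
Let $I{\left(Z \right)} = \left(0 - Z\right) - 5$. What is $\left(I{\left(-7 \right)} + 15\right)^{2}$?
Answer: $289$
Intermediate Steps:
$I{\left(Z \right)} = -5 - Z$ ($I{\left(Z \right)} = - Z - 5 = -5 - Z$)
$\left(I{\left(-7 \right)} + 15\right)^{2} = \left(\left(-5 - -7\right) + 15\right)^{2} = \left(\left(-5 + 7\right) + 15\right)^{2} = \left(2 + 15\right)^{2} = 17^{2} = 289$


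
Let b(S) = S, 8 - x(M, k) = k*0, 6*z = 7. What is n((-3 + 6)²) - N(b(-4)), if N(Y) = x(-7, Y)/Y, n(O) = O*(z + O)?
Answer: 187/2 ≈ 93.500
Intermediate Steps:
z = 7/6 (z = (⅙)*7 = 7/6 ≈ 1.1667)
x(M, k) = 8 (x(M, k) = 8 - k*0 = 8 - 1*0 = 8 + 0 = 8)
n(O) = O*(7/6 + O)
N(Y) = 8/Y
n((-3 + 6)²) - N(b(-4)) = (-3 + 6)²*(7 + 6*(-3 + 6)²)/6 - 8/(-4) = (⅙)*3²*(7 + 6*3²) - 8*(-1)/4 = (⅙)*9*(7 + 6*9) - 1*(-2) = (⅙)*9*(7 + 54) + 2 = (⅙)*9*61 + 2 = 183/2 + 2 = 187/2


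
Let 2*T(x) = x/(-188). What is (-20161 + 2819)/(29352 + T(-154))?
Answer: -250792/424481 ≈ -0.59082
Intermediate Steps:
T(x) = -x/376 (T(x) = (x/(-188))/2 = (x*(-1/188))/2 = (-x/188)/2 = -x/376)
(-20161 + 2819)/(29352 + T(-154)) = (-20161 + 2819)/(29352 - 1/376*(-154)) = -17342/(29352 + 77/188) = -17342/5518253/188 = -17342*188/5518253 = -250792/424481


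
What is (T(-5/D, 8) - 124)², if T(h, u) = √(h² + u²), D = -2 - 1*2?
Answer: (496 - √1049)²/16 ≈ 13433.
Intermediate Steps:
D = -4 (D = -2 - 2 = -4)
(T(-5/D, 8) - 124)² = (√((-5/(-4))² + 8²) - 124)² = (√((-5*(-¼))² + 64) - 124)² = (√((5/4)² + 64) - 124)² = (√(25/16 + 64) - 124)² = (√(1049/16) - 124)² = (√1049/4 - 124)² = (-124 + √1049/4)²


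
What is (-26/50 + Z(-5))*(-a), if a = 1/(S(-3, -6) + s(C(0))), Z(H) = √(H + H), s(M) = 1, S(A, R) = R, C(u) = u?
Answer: -13/125 + I*√10/5 ≈ -0.104 + 0.63246*I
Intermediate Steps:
Z(H) = √2*√H (Z(H) = √(2*H) = √2*√H)
a = -⅕ (a = 1/(-6 + 1) = 1/(-5) = -⅕ ≈ -0.20000)
(-26/50 + Z(-5))*(-a) = (-26/50 + √2*√(-5))*(-1*(-⅕)) = (-26*1/50 + √2*(I*√5))*(⅕) = (-13/25 + I*√10)*(⅕) = -13/125 + I*√10/5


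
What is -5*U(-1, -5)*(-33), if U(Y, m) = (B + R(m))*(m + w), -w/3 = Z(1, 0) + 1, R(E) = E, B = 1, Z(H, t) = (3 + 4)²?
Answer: 102300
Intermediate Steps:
Z(H, t) = 49 (Z(H, t) = 7² = 49)
w = -150 (w = -3*(49 + 1) = -3*50 = -150)
U(Y, m) = (1 + m)*(-150 + m) (U(Y, m) = (1 + m)*(m - 150) = (1 + m)*(-150 + m))
-5*U(-1, -5)*(-33) = -5*(-150 + (-5)² - 149*(-5))*(-33) = -5*(-150 + 25 + 745)*(-33) = -5*620*(-33) = -3100*(-33) = 102300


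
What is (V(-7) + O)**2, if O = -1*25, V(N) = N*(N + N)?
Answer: 5329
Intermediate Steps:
V(N) = 2*N**2 (V(N) = N*(2*N) = 2*N**2)
O = -25
(V(-7) + O)**2 = (2*(-7)**2 - 25)**2 = (2*49 - 25)**2 = (98 - 25)**2 = 73**2 = 5329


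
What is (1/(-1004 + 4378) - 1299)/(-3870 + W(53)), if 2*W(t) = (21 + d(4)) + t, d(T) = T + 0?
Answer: 4382825/12925794 ≈ 0.33908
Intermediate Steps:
d(T) = T
W(t) = 25/2 + t/2 (W(t) = ((21 + 4) + t)/2 = (25 + t)/2 = 25/2 + t/2)
(1/(-1004 + 4378) - 1299)/(-3870 + W(53)) = (1/(-1004 + 4378) - 1299)/(-3870 + (25/2 + (½)*53)) = (1/3374 - 1299)/(-3870 + (25/2 + 53/2)) = (1/3374 - 1299)/(-3870 + 39) = -4382825/3374/(-3831) = -4382825/3374*(-1/3831) = 4382825/12925794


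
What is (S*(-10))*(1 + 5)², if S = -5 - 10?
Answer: 5400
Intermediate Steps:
S = -15
(S*(-10))*(1 + 5)² = (-15*(-10))*(1 + 5)² = 150*6² = 150*36 = 5400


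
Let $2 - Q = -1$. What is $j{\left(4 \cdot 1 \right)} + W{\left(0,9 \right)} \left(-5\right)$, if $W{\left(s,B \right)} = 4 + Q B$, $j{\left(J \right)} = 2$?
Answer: $-153$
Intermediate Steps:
$Q = 3$ ($Q = 2 - -1 = 2 + 1 = 3$)
$W{\left(s,B \right)} = 4 + 3 B$
$j{\left(4 \cdot 1 \right)} + W{\left(0,9 \right)} \left(-5\right) = 2 + \left(4 + 3 \cdot 9\right) \left(-5\right) = 2 + \left(4 + 27\right) \left(-5\right) = 2 + 31 \left(-5\right) = 2 - 155 = -153$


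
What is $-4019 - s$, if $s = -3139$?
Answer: $-880$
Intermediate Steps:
$-4019 - s = -4019 - -3139 = -4019 + 3139 = -880$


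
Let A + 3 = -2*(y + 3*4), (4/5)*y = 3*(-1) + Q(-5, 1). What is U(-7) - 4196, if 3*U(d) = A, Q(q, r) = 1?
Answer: -12610/3 ≈ -4203.3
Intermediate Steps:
y = -5/2 (y = 5*(3*(-1) + 1)/4 = 5*(-3 + 1)/4 = (5/4)*(-2) = -5/2 ≈ -2.5000)
A = -22 (A = -3 - 2*(-5/2 + 3*4) = -3 - 2*(-5/2 + 12) = -3 - 2*19/2 = -3 - 19 = -22)
U(d) = -22/3 (U(d) = (⅓)*(-22) = -22/3)
U(-7) - 4196 = -22/3 - 4196 = -12610/3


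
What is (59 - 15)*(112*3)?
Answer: 14784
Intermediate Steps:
(59 - 15)*(112*3) = 44*336 = 14784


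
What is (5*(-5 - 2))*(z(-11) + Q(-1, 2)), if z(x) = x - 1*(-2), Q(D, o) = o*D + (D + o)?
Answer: 350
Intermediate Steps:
Q(D, o) = D + o + D*o (Q(D, o) = D*o + (D + o) = D + o + D*o)
z(x) = 2 + x (z(x) = x + 2 = 2 + x)
(5*(-5 - 2))*(z(-11) + Q(-1, 2)) = (5*(-5 - 2))*((2 - 11) + (-1 + 2 - 1*2)) = (5*(-7))*(-9 + (-1 + 2 - 2)) = -35*(-9 - 1) = -35*(-10) = 350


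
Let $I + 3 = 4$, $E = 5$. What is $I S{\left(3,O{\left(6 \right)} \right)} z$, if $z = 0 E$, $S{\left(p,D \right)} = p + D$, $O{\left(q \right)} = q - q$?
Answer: $0$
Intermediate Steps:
$O{\left(q \right)} = 0$
$S{\left(p,D \right)} = D + p$
$I = 1$ ($I = -3 + 4 = 1$)
$z = 0$ ($z = 0 \cdot 5 = 0$)
$I S{\left(3,O{\left(6 \right)} \right)} z = 1 \left(0 + 3\right) 0 = 1 \cdot 3 \cdot 0 = 3 \cdot 0 = 0$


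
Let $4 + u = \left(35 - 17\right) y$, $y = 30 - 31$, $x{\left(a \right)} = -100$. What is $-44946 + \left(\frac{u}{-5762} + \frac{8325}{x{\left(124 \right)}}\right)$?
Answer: $- \frac{518917033}{11524} \approx -45029.0$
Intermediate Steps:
$y = -1$ ($y = 30 - 31 = -1$)
$u = -22$ ($u = -4 + \left(35 - 17\right) \left(-1\right) = -4 + 18 \left(-1\right) = -4 - 18 = -22$)
$-44946 + \left(\frac{u}{-5762} + \frac{8325}{x{\left(124 \right)}}\right) = -44946 + \left(- \frac{22}{-5762} + \frac{8325}{-100}\right) = -44946 + \left(\left(-22\right) \left(- \frac{1}{5762}\right) + 8325 \left(- \frac{1}{100}\right)\right) = -44946 + \left(\frac{11}{2881} - \frac{333}{4}\right) = -44946 - \frac{959329}{11524} = - \frac{518917033}{11524}$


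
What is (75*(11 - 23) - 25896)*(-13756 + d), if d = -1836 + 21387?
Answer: -155282820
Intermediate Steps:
d = 19551
(75*(11 - 23) - 25896)*(-13756 + d) = (75*(11 - 23) - 25896)*(-13756 + 19551) = (75*(-12) - 25896)*5795 = (-900 - 25896)*5795 = -26796*5795 = -155282820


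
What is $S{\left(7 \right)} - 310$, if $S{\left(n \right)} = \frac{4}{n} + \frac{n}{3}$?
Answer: $- \frac{6449}{21} \approx -307.1$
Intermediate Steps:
$S{\left(n \right)} = \frac{4}{n} + \frac{n}{3}$ ($S{\left(n \right)} = \frac{4}{n} + n \frac{1}{3} = \frac{4}{n} + \frac{n}{3}$)
$S{\left(7 \right)} - 310 = \left(\frac{4}{7} + \frac{1}{3} \cdot 7\right) - 310 = \left(4 \cdot \frac{1}{7} + \frac{7}{3}\right) - 310 = \left(\frac{4}{7} + \frac{7}{3}\right) - 310 = \frac{61}{21} - 310 = - \frac{6449}{21}$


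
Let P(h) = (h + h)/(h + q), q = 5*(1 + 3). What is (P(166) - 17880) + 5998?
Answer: -1104860/93 ≈ -11880.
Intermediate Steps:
q = 20 (q = 5*4 = 20)
P(h) = 2*h/(20 + h) (P(h) = (h + h)/(h + 20) = (2*h)/(20 + h) = 2*h/(20 + h))
(P(166) - 17880) + 5998 = (2*166/(20 + 166) - 17880) + 5998 = (2*166/186 - 17880) + 5998 = (2*166*(1/186) - 17880) + 5998 = (166/93 - 17880) + 5998 = -1662674/93 + 5998 = -1104860/93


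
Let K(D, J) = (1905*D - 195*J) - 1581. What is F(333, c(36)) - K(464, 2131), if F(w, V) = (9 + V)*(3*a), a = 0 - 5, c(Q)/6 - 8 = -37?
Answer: -464319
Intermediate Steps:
c(Q) = -174 (c(Q) = 48 + 6*(-37) = 48 - 222 = -174)
K(D, J) = -1581 - 195*J + 1905*D (K(D, J) = (-195*J + 1905*D) - 1581 = -1581 - 195*J + 1905*D)
a = -5
F(w, V) = -135 - 15*V (F(w, V) = (9 + V)*(3*(-5)) = (9 + V)*(-15) = -135 - 15*V)
F(333, c(36)) - K(464, 2131) = (-135 - 15*(-174)) - (-1581 - 195*2131 + 1905*464) = (-135 + 2610) - (-1581 - 415545 + 883920) = 2475 - 1*466794 = 2475 - 466794 = -464319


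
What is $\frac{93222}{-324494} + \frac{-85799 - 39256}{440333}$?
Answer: $- \frac{40814160048}{71442708251} \approx -0.57129$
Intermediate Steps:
$\frac{93222}{-324494} + \frac{-85799 - 39256}{440333} = 93222 \left(- \frac{1}{324494}\right) - \frac{125055}{440333} = - \frac{46611}{162247} - \frac{125055}{440333} = - \frac{40814160048}{71442708251}$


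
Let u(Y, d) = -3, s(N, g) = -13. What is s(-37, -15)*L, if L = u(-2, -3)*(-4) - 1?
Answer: -143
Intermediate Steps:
L = 11 (L = -3*(-4) - 1 = 12 - 1 = 11)
s(-37, -15)*L = -13*11 = -143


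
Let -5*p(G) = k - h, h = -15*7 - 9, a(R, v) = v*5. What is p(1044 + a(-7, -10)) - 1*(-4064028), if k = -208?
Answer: 20320234/5 ≈ 4.0640e+6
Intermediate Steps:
a(R, v) = 5*v
h = -114 (h = -105 - 9 = -114)
p(G) = 94/5 (p(G) = -(-208 - 1*(-114))/5 = -(-208 + 114)/5 = -⅕*(-94) = 94/5)
p(1044 + a(-7, -10)) - 1*(-4064028) = 94/5 - 1*(-4064028) = 94/5 + 4064028 = 20320234/5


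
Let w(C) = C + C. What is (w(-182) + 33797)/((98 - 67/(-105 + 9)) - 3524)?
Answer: -3209568/328829 ≈ -9.7606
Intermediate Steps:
w(C) = 2*C
(w(-182) + 33797)/((98 - 67/(-105 + 9)) - 3524) = (2*(-182) + 33797)/((98 - 67/(-105 + 9)) - 3524) = (-364 + 33797)/((98 - 67/(-96)) - 3524) = 33433/((98 - 1/96*(-67)) - 3524) = 33433/((98 + 67/96) - 3524) = 33433/(9475/96 - 3524) = 33433/(-328829/96) = 33433*(-96/328829) = -3209568/328829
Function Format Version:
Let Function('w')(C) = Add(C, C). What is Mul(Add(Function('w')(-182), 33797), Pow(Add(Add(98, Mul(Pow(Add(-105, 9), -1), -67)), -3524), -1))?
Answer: Rational(-3209568, 328829) ≈ -9.7606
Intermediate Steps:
Function('w')(C) = Mul(2, C)
Mul(Add(Function('w')(-182), 33797), Pow(Add(Add(98, Mul(Pow(Add(-105, 9), -1), -67)), -3524), -1)) = Mul(Add(Mul(2, -182), 33797), Pow(Add(Add(98, Mul(Pow(Add(-105, 9), -1), -67)), -3524), -1)) = Mul(Add(-364, 33797), Pow(Add(Add(98, Mul(Pow(-96, -1), -67)), -3524), -1)) = Mul(33433, Pow(Add(Add(98, Mul(Rational(-1, 96), -67)), -3524), -1)) = Mul(33433, Pow(Add(Add(98, Rational(67, 96)), -3524), -1)) = Mul(33433, Pow(Add(Rational(9475, 96), -3524), -1)) = Mul(33433, Pow(Rational(-328829, 96), -1)) = Mul(33433, Rational(-96, 328829)) = Rational(-3209568, 328829)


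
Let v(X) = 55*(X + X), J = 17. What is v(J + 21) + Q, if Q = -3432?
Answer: 748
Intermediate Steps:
v(X) = 110*X (v(X) = 55*(2*X) = 110*X)
v(J + 21) + Q = 110*(17 + 21) - 3432 = 110*38 - 3432 = 4180 - 3432 = 748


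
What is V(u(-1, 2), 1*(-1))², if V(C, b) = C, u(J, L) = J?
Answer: 1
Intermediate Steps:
V(u(-1, 2), 1*(-1))² = (-1)² = 1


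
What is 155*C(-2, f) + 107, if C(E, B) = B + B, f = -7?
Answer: -2063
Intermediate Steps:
C(E, B) = 2*B
155*C(-2, f) + 107 = 155*(2*(-7)) + 107 = 155*(-14) + 107 = -2170 + 107 = -2063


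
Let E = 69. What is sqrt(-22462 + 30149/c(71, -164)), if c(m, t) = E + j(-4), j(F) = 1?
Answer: I*sqrt(2203130)/10 ≈ 148.43*I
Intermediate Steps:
c(m, t) = 70 (c(m, t) = 69 + 1 = 70)
sqrt(-22462 + 30149/c(71, -164)) = sqrt(-22462 + 30149/70) = sqrt(-22462 + 30149*(1/70)) = sqrt(-22462 + 4307/10) = sqrt(-220313/10) = I*sqrt(2203130)/10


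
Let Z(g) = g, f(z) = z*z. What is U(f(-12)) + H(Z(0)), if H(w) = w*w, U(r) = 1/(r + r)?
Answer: 1/288 ≈ 0.0034722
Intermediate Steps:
f(z) = z**2
U(r) = 1/(2*r)
H(w) = w**2
U(f(-12)) + H(Z(0)) = 1/(2*((-12)**2)) + 0**2 = (1/2)/144 + 0 = (1/2)*(1/144) + 0 = 1/288 + 0 = 1/288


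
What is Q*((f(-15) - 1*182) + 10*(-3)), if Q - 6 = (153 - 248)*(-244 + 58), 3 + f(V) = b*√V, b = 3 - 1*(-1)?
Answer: -3800340 + 70704*I*√15 ≈ -3.8003e+6 + 2.7384e+5*I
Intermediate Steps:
b = 4 (b = 3 + 1 = 4)
f(V) = -3 + 4*√V
Q = 17676 (Q = 6 + (153 - 248)*(-244 + 58) = 6 - 95*(-186) = 6 + 17670 = 17676)
Q*((f(-15) - 1*182) + 10*(-3)) = 17676*(((-3 + 4*√(-15)) - 1*182) + 10*(-3)) = 17676*(((-3 + 4*(I*√15)) - 182) - 30) = 17676*(((-3 + 4*I*√15) - 182) - 30) = 17676*((-185 + 4*I*√15) - 30) = 17676*(-215 + 4*I*√15) = -3800340 + 70704*I*√15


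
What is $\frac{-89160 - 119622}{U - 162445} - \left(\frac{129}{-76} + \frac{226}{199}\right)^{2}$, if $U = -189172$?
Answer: $\frac{3197339953801}{11489606671856} \approx 0.27828$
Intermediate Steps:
$\frac{-89160 - 119622}{U - 162445} - \left(\frac{129}{-76} + \frac{226}{199}\right)^{2} = \frac{-89160 - 119622}{-189172 - 162445} - \left(\frac{129}{-76} + \frac{226}{199}\right)^{2} = - \frac{208782}{-351617} - \left(129 \left(- \frac{1}{76}\right) + 226 \cdot \frac{1}{199}\right)^{2} = \left(-208782\right) \left(- \frac{1}{351617}\right) - \left(- \frac{129}{76} + \frac{226}{199}\right)^{2} = \frac{29826}{50231} - \left(- \frac{8495}{15124}\right)^{2} = \frac{29826}{50231} - \frac{72165025}{228735376} = \frac{3197339953801}{11489606671856}$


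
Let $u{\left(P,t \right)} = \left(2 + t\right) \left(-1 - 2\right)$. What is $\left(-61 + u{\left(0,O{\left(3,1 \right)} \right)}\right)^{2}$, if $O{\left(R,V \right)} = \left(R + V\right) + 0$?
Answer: $6241$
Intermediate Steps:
$O{\left(R,V \right)} = R + V$
$u{\left(P,t \right)} = -6 - 3 t$ ($u{\left(P,t \right)} = \left(2 + t\right) \left(-3\right) = -6 - 3 t$)
$\left(-61 + u{\left(0,O{\left(3,1 \right)} \right)}\right)^{2} = \left(-61 - \left(6 + 3 \left(3 + 1\right)\right)\right)^{2} = \left(-61 - 18\right)^{2} = \left(-79\right)^{2} = 6241$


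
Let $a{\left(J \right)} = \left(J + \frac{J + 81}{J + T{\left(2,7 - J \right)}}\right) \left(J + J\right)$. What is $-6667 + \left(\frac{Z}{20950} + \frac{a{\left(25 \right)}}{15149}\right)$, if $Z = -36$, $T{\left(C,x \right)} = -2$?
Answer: $- \frac{24332685022211}{3649772825} \approx -6666.9$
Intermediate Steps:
$a{\left(J \right)} = 2 J \left(J + \frac{81 + J}{-2 + J}\right)$ ($a{\left(J \right)} = \left(J + \frac{J + 81}{J - 2}\right) \left(J + J\right) = \left(J + \frac{81 + J}{-2 + J}\right) 2 J = 2 J \left(J + \frac{81 + J}{-2 + J}\right)$)
$-6667 + \left(\frac{Z}{20950} + \frac{a{\left(25 \right)}}{15149}\right) = -6667 - \left(\frac{18}{10475} - \frac{2 \cdot 25 \frac{1}{-2 + 25} \left(81 + 25^{2} - 25\right)}{15149}\right) = -6667 - \left(\frac{18}{10475} - 2 \cdot 25 \cdot \frac{1}{23} \left(81 + 625 - 25\right) \frac{1}{15149}\right) = -6667 - \left(\frac{18}{10475} - 2 \cdot 25 \cdot \frac{1}{23} \cdot 681 \cdot \frac{1}{15149}\right) = -6667 + \left(- \frac{18}{10475} + \frac{34050}{23} \cdot \frac{1}{15149}\right) = -6667 + \left(- \frac{18}{10475} + \frac{34050}{348427}\right) = -6667 + \frac{350402064}{3649772825} = - \frac{24332685022211}{3649772825}$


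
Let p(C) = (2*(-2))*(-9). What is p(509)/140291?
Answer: 36/140291 ≈ 0.00025661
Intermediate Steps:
p(C) = 36 (p(C) = -4*(-9) = 36)
p(509)/140291 = 36/140291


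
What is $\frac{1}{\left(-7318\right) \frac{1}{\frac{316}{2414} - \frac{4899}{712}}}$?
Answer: $\frac{5800597}{6288972112} \approx 0.00092234$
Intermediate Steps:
$\frac{1}{\left(-7318\right) \frac{1}{\frac{316}{2414} - \frac{4899}{712}}} = \frac{1}{\left(-7318\right) \frac{1}{316 \cdot \frac{1}{2414} - \frac{4899}{712}}} = \frac{1}{\left(-7318\right) \frac{1}{\frac{158}{1207} - \frac{4899}{712}}} = \frac{1}{\left(-7318\right) \frac{1}{- \frac{5800597}{859384}}} = \frac{1}{\left(-7318\right) \left(- \frac{859384}{5800597}\right)} = \frac{1}{\frac{6288972112}{5800597}} = \frac{5800597}{6288972112}$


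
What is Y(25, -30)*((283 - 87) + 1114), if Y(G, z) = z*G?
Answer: -982500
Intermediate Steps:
Y(G, z) = G*z
Y(25, -30)*((283 - 87) + 1114) = (25*(-30))*((283 - 87) + 1114) = -750*(196 + 1114) = -750*1310 = -982500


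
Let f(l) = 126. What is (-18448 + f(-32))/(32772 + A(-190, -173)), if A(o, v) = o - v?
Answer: -18322/32755 ≈ -0.55937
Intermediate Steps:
(-18448 + f(-32))/(32772 + A(-190, -173)) = (-18448 + 126)/(32772 + (-190 - 1*(-173))) = -18322/(32772 + (-190 + 173)) = -18322/(32772 - 17) = -18322/32755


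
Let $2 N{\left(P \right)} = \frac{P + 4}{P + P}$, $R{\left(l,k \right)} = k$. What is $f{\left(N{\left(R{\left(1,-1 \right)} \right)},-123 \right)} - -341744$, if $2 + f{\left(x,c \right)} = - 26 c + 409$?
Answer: $345349$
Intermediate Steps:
$N{\left(P \right)} = \frac{4 + P}{4 P}$ ($N{\left(P \right)} = \frac{\left(P + 4\right) \frac{1}{P + P}}{2} = \frac{\left(4 + P\right) \frac{1}{2 P}}{2} = \frac{\frac{1}{2} \frac{1}{P} \left(4 + P\right)}{2} = \frac{4 + P}{4 P}$)
$f{\left(x,c \right)} = 407 - 26 c$ ($f{\left(x,c \right)} = -2 - \left(-409 + 26 c\right) = 407 - 26 c$)
$f{\left(N{\left(R{\left(1,-1 \right)} \right)},-123 \right)} - -341744 = \left(407 - -3198\right) - -341744 = \left(407 + 3198\right) + 341744 = 3605 + 341744 = 345349$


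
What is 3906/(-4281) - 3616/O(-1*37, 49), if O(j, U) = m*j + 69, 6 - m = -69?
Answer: 818410/1930731 ≈ 0.42389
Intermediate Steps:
m = 75 (m = 6 - 1*(-69) = 6 + 69 = 75)
O(j, U) = 69 + 75*j (O(j, U) = 75*j + 69 = 69 + 75*j)
3906/(-4281) - 3616/O(-1*37, 49) = 3906/(-4281) - 3616/(69 + 75*(-1*37)) = 3906*(-1/4281) - 3616/(69 + 75*(-37)) = -1302/1427 - 3616/(69 - 2775) = -1302/1427 - 3616/(-2706) = -1302/1427 - 3616*(-1/2706) = -1302/1427 + 1808/1353 = 818410/1930731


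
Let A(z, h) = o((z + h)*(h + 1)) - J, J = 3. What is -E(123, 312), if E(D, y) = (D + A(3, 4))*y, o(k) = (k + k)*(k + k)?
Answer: -1566240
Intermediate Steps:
o(k) = 4*k**2 (o(k) = (2*k)*(2*k) = 4*k**2)
A(z, h) = -3 + 4*(1 + h)**2*(h + z)**2 (A(z, h) = 4*((z + h)*(h + 1))**2 - 1*3 = 4*((h + z)*(1 + h))**2 - 3 = 4*((1 + h)*(h + z))**2 - 3 = 4*((1 + h)**2*(h + z)**2) - 3 = 4*(1 + h)**2*(h + z)**2 - 3 = -3 + 4*(1 + h)**2*(h + z)**2)
E(D, y) = y*(4897 + D) (E(D, y) = (D + (-3 + 4*(4 + 3 + 4**2 + 4*3)**2))*y = (D + (-3 + 4*(4 + 3 + 16 + 12)**2))*y = (D + (-3 + 4*35**2))*y = (D + (-3 + 4*1225))*y = (D + (-3 + 4900))*y = (D + 4897)*y = (4897 + D)*y = y*(4897 + D))
-E(123, 312) = -312*(4897 + 123) = -312*5020 = -1*1566240 = -1566240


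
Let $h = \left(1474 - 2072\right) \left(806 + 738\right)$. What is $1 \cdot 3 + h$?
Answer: $-923309$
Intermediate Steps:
$h = -923312$ ($h = \left(-598\right) 1544 = -923312$)
$1 \cdot 3 + h = 1 \cdot 3 - 923312 = 3 - 923312 = -923309$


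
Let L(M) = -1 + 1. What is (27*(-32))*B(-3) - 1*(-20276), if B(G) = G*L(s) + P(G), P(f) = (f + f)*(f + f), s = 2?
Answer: -10828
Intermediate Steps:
L(M) = 0
P(f) = 4*f² (P(f) = (2*f)*(2*f) = 4*f²)
B(G) = 4*G² (B(G) = G*0 + 4*G² = 0 + 4*G² = 4*G²)
(27*(-32))*B(-3) - 1*(-20276) = (27*(-32))*(4*(-3)²) - 1*(-20276) = -3456*9 + 20276 = -864*36 + 20276 = -31104 + 20276 = -10828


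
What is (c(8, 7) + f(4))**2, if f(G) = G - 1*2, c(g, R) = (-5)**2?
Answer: 729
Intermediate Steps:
c(g, R) = 25
f(G) = -2 + G (f(G) = G - 2 = -2 + G)
(c(8, 7) + f(4))**2 = (25 + (-2 + 4))**2 = (25 + 2)**2 = 27**2 = 729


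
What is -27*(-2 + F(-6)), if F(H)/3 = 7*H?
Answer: 3456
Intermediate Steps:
F(H) = 21*H (F(H) = 3*(7*H) = 21*H)
-27*(-2 + F(-6)) = -27*(-2 + 21*(-6)) = -27*(-2 - 126) = -27*(-128) = 3456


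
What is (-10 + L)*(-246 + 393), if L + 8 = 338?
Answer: 47040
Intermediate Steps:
L = 330 (L = -8 + 338 = 330)
(-10 + L)*(-246 + 393) = (-10 + 330)*(-246 + 393) = 320*147 = 47040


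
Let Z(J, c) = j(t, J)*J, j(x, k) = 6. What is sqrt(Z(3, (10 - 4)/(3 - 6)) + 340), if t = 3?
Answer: sqrt(358) ≈ 18.921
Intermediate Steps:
Z(J, c) = 6*J
sqrt(Z(3, (10 - 4)/(3 - 6)) + 340) = sqrt(6*3 + 340) = sqrt(18 + 340) = sqrt(358)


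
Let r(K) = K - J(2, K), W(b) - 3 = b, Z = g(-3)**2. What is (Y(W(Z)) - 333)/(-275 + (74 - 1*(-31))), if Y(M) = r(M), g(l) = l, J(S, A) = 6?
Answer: 327/170 ≈ 1.9235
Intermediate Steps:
Z = 9 (Z = (-3)**2 = 9)
W(b) = 3 + b
r(K) = -6 + K (r(K) = K - 1*6 = K - 6 = -6 + K)
Y(M) = -6 + M
(Y(W(Z)) - 333)/(-275 + (74 - 1*(-31))) = ((-6 + (3 + 9)) - 333)/(-275 + (74 - 1*(-31))) = ((-6 + 12) - 333)/(-275 + (74 + 31)) = (6 - 333)/(-275 + 105) = -327/(-170) = -1/170*(-327) = 327/170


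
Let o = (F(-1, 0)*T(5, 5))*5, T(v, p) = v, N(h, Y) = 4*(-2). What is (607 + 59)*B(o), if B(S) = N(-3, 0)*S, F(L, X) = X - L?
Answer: -133200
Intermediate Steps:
N(h, Y) = -8
o = 25 (o = ((0 - 1*(-1))*5)*5 = ((0 + 1)*5)*5 = (1*5)*5 = 5*5 = 25)
B(S) = -8*S
(607 + 59)*B(o) = (607 + 59)*(-8*25) = 666*(-200) = -133200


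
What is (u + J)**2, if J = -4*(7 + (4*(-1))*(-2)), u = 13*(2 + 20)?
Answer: 51076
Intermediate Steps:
u = 286 (u = 13*22 = 286)
J = -60 (J = -4*(7 - 4*(-2)) = -4*(7 + 8) = -4*15 = -60)
(u + J)**2 = (286 - 60)**2 = 226**2 = 51076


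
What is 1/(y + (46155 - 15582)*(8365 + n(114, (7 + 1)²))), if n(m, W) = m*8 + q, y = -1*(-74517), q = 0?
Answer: 1/283700238 ≈ 3.5248e-9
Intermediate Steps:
y = 74517
n(m, W) = 8*m (n(m, W) = m*8 + 0 = 8*m + 0 = 8*m)
1/(y + (46155 - 15582)*(8365 + n(114, (7 + 1)²))) = 1/(74517 + (46155 - 15582)*(8365 + 8*114)) = 1/(74517 + 30573*(8365 + 912)) = 1/(74517 + 30573*9277) = 1/(74517 + 283625721) = 1/283700238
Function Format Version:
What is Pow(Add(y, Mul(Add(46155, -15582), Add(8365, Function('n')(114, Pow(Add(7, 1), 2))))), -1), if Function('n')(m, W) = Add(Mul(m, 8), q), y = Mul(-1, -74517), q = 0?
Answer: Rational(1, 283700238) ≈ 3.5248e-9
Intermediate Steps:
y = 74517
Function('n')(m, W) = Mul(8, m) (Function('n')(m, W) = Add(Mul(m, 8), 0) = Add(Mul(8, m), 0) = Mul(8, m))
Pow(Add(y, Mul(Add(46155, -15582), Add(8365, Function('n')(114, Pow(Add(7, 1), 2))))), -1) = Pow(Add(74517, Mul(Add(46155, -15582), Add(8365, Mul(8, 114)))), -1) = Pow(Add(74517, Mul(30573, Add(8365, 912))), -1) = Pow(Add(74517, Mul(30573, 9277)), -1) = Pow(Add(74517, 283625721), -1) = Pow(283700238, -1) = Rational(1, 283700238)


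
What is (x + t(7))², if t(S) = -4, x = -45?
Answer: 2401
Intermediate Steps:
(x + t(7))² = (-45 - 4)² = (-49)² = 2401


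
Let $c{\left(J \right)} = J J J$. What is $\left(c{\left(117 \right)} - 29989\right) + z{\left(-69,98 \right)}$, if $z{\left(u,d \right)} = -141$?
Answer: $1571483$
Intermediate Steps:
$c{\left(J \right)} = J^{3}$ ($c{\left(J \right)} = J^{2} J = J^{3}$)
$\left(c{\left(117 \right)} - 29989\right) + z{\left(-69,98 \right)} = \left(117^{3} - 29989\right) - 141 = \left(1601613 - 29989\right) - 141 = 1571624 - 141 = 1571483$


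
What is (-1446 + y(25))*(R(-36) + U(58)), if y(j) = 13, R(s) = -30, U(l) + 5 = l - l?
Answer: 50155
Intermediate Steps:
U(l) = -5 (U(l) = -5 + (l - l) = -5 + 0 = -5)
(-1446 + y(25))*(R(-36) + U(58)) = (-1446 + 13)*(-30 - 5) = -1433*(-35) = 50155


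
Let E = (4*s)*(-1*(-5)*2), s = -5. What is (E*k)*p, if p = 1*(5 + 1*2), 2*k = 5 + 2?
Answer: -4900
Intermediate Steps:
E = -200 (E = (4*(-5))*(-1*(-5)*2) = -100*2 = -20*10 = -200)
k = 7/2 (k = (5 + 2)/2 = (1/2)*7 = 7/2 ≈ 3.5000)
p = 7 (p = 1*(5 + 2) = 1*7 = 7)
(E*k)*p = -200*7/2*7 = -700*7 = -4900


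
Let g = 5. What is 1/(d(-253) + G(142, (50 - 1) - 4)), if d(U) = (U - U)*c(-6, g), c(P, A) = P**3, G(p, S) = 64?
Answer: 1/64 ≈ 0.015625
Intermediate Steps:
d(U) = 0 (d(U) = (U - U)*(-6)**3 = 0*(-216) = 0)
1/(d(-253) + G(142, (50 - 1) - 4)) = 1/(0 + 64) = 1/64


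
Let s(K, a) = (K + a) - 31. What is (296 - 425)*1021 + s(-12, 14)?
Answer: -131738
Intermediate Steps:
s(K, a) = -31 + K + a
(296 - 425)*1021 + s(-12, 14) = (296 - 425)*1021 + (-31 - 12 + 14) = -129*1021 - 29 = -131709 - 29 = -131738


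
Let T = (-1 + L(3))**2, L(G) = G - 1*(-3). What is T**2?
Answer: 625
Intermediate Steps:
L(G) = 3 + G (L(G) = G + 3 = 3 + G)
T = 25 (T = (-1 + (3 + 3))**2 = (-1 + 6)**2 = 5**2 = 25)
T**2 = 25**2 = 625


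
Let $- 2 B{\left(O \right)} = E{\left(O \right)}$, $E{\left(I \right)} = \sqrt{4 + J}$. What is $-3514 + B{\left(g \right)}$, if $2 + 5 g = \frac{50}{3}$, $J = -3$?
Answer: $- \frac{7029}{2} \approx -3514.5$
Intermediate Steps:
$g = \frac{44}{15}$ ($g = - \frac{2}{5} + \frac{50 \cdot \frac{1}{3}}{5} = - \frac{2}{5} + \frac{1}{5} \cdot \frac{50}{3} = - \frac{2}{5} + \frac{10}{3} = \frac{44}{15} \approx 2.9333$)
$E{\left(I \right)} = 1$ ($E{\left(I \right)} = \sqrt{4 - 3} = \sqrt{1} = 1$)
$B{\left(O \right)} = - \frac{1}{2}$ ($B{\left(O \right)} = \left(- \frac{1}{2}\right) 1 = - \frac{1}{2}$)
$-3514 + B{\left(g \right)} = -3514 - \frac{1}{2} = - \frac{7029}{2}$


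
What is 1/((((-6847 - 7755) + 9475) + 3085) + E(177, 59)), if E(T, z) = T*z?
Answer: 1/8401 ≈ 0.00011903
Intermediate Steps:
1/((((-6847 - 7755) + 9475) + 3085) + E(177, 59)) = 1/((((-6847 - 7755) + 9475) + 3085) + 177*59) = 1/(((-14602 + 9475) + 3085) + 10443) = 1/((-5127 + 3085) + 10443) = 1/(-2042 + 10443) = 1/8401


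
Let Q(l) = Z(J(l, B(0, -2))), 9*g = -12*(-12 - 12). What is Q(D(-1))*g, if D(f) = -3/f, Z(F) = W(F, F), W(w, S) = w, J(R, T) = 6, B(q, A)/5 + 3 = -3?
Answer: 192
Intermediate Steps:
g = 32 (g = (-12*(-12 - 12))/9 = (-12*(-24))/9 = (⅑)*288 = 32)
B(q, A) = -30 (B(q, A) = -15 + 5*(-3) = -15 - 15 = -30)
Z(F) = F
Q(l) = 6
Q(D(-1))*g = 6*32 = 192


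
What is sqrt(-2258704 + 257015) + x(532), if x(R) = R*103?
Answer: 54796 + I*sqrt(2001689) ≈ 54796.0 + 1414.8*I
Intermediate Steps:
x(R) = 103*R
sqrt(-2258704 + 257015) + x(532) = sqrt(-2258704 + 257015) + 103*532 = sqrt(-2001689) + 54796 = I*sqrt(2001689) + 54796 = 54796 + I*sqrt(2001689)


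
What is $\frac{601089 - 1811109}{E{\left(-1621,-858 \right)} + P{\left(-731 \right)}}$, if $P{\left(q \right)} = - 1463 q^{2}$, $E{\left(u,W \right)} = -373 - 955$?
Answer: $\frac{1210020}{781771471} \approx 0.0015478$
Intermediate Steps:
$E{\left(u,W \right)} = -1328$
$\frac{601089 - 1811109}{E{\left(-1621,-858 \right)} + P{\left(-731 \right)}} = \frac{601089 - 1811109}{-1328 - 1463 \left(-731\right)^{2}} = \frac{601089 - 1811109}{-1328 - 781770143} = - \frac{1210020}{-1328 - 781770143} = - \frac{1210020}{-781771471} = \left(-1210020\right) \left(- \frac{1}{781771471}\right) = \frac{1210020}{781771471}$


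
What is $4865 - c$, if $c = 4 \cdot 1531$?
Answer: $-1259$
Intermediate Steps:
$c = 6124$
$4865 - c = 4865 - 6124 = -1259$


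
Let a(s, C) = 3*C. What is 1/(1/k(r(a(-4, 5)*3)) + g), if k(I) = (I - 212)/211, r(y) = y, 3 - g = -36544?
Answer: 167/6103138 ≈ 2.7363e-5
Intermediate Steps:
g = 36547 (g = 3 - 1*(-36544) = 3 + 36544 = 36547)
k(I) = -212/211 + I/211 (k(I) = (-212 + I)*(1/211) = -212/211 + I/211)
1/(1/k(r(a(-4, 5)*3)) + g) = 1/(1/(-212/211 + ((3*5)*3)/211) + 36547) = 1/(1/(-212/211 + (15*3)/211) + 36547) = 1/(1/(-212/211 + (1/211)*45) + 36547) = 1/(1/(-212/211 + 45/211) + 36547) = 1/(1/(-167/211) + 36547) = 1/(-211/167 + 36547) = 1/(6103138/167) = 167/6103138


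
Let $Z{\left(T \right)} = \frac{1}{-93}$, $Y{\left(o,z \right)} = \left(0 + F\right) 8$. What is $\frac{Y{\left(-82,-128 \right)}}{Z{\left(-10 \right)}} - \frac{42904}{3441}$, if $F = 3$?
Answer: $- \frac{249136}{111} \approx -2244.5$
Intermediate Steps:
$Y{\left(o,z \right)} = 24$ ($Y{\left(o,z \right)} = \left(0 + 3\right) 8 = 3 \cdot 8 = 24$)
$Z{\left(T \right)} = - \frac{1}{93}$
$\frac{Y{\left(-82,-128 \right)}}{Z{\left(-10 \right)}} - \frac{42904}{3441} = \frac{24}{- \frac{1}{93}} - \frac{42904}{3441} = 24 \left(-93\right) - \frac{1384}{111} = -2232 - \frac{1384}{111} = - \frac{249136}{111}$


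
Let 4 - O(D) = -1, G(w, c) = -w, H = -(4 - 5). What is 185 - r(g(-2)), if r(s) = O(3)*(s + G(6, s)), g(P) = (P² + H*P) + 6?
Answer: 175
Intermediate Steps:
H = 1 (H = -1*(-1) = 1)
O(D) = 5 (O(D) = 4 - 1*(-1) = 4 + 1 = 5)
g(P) = 6 + P + P² (g(P) = (P² + 1*P) + 6 = (P² + P) + 6 = (P + P²) + 6 = 6 + P + P²)
r(s) = -30 + 5*s (r(s) = 5*(s - 1*6) = 5*(s - 6) = 5*(-6 + s) = -30 + 5*s)
185 - r(g(-2)) = 185 - (-30 + 5*(6 - 2 + (-2)²)) = 185 - (-30 + 5*(6 - 2 + 4)) = 185 - (-30 + 5*8) = 185 - (-30 + 40) = 185 - 1*10 = 185 - 10 = 175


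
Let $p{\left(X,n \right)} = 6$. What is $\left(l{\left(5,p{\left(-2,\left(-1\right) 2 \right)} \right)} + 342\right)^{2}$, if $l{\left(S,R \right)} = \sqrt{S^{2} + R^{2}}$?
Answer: $\left(342 + \sqrt{61}\right)^{2} \approx 1.2237 \cdot 10^{5}$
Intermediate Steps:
$l{\left(S,R \right)} = \sqrt{R^{2} + S^{2}}$
$\left(l{\left(5,p{\left(-2,\left(-1\right) 2 \right)} \right)} + 342\right)^{2} = \left(\sqrt{6^{2} + 5^{2}} + 342\right)^{2} = \left(\sqrt{36 + 25} + 342\right)^{2} = \left(\sqrt{61} + 342\right)^{2} = \left(342 + \sqrt{61}\right)^{2}$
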